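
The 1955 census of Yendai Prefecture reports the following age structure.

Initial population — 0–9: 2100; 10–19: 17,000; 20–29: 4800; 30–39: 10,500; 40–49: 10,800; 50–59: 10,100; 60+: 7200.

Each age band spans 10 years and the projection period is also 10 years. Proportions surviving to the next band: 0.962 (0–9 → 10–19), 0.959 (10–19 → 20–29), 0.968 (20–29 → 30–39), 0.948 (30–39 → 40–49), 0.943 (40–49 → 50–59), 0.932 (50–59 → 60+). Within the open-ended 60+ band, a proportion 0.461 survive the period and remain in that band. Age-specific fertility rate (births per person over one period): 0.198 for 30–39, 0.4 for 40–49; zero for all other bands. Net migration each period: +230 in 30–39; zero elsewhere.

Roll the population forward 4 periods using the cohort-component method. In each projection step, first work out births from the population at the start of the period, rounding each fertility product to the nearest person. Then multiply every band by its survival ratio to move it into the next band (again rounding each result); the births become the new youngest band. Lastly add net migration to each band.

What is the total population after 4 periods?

49495

(Groups numbered youngest = 1 to oldest = 7.)
[period 1]
Births: 10500 × 0.198 = 2079  |  10800 × 0.4 = 4320 → 6399
Group 2: 2100 × 0.962 = 2020
Group 3: 17000 × 0.959 = 16303
Group 4: 4800 × 0.968 = 4646
Group 5: 10500 × 0.948 = 9954
Group 6: 10800 × 0.943 = 10184
Group 7: 10100 × 0.932 + 7200 × 0.461 = 9413 + 3319 = 12732
Net migration: Group 4 + 230 → 4876
Population now: 0–9=6399, 10–19=2020, 20–29=16303, 30–39=4876, 40–49=9954, 50–59=10184, 60+=12732
[period 2]
Births: 4876 × 0.198 = 965  |  9954 × 0.4 = 3982 → 4947
Group 2: 6399 × 0.962 = 6156
Group 3: 2020 × 0.959 = 1937
Group 4: 16303 × 0.968 = 15781
Group 5: 4876 × 0.948 = 4622
Group 6: 9954 × 0.943 = 9387
Group 7: 10184 × 0.932 + 12732 × 0.461 = 9491 + 5869 = 15360
Net migration: Group 4 + 230 → 16011
Population now: 0–9=4947, 10–19=6156, 20–29=1937, 30–39=16011, 40–49=4622, 50–59=9387, 60+=15360
[period 3]
Births: 16011 × 0.198 = 3170  |  4622 × 0.4 = 1849 → 5019
Group 2: 4947 × 0.962 = 4759
Group 3: 6156 × 0.959 = 5904
Group 4: 1937 × 0.968 = 1875
Group 5: 16011 × 0.948 = 15178
Group 6: 4622 × 0.943 = 4359
Group 7: 9387 × 0.932 + 15360 × 0.461 = 8749 + 7081 = 15830
Net migration: Group 4 + 230 → 2105
Population now: 0–9=5019, 10–19=4759, 20–29=5904, 30–39=2105, 40–49=15178, 50–59=4359, 60+=15830
[period 4]
Births: 2105 × 0.198 = 417  |  15178 × 0.4 = 6071 → 6488
Group 2: 5019 × 0.962 = 4828
Group 3: 4759 × 0.959 = 4564
Group 4: 5904 × 0.968 = 5715
Group 5: 2105 × 0.948 = 1996
Group 6: 15178 × 0.943 = 14313
Group 7: 4359 × 0.932 + 15830 × 0.461 = 4063 + 7298 = 11361
Net migration: Group 4 + 230 → 5945
Population now: 0–9=6488, 10–19=4828, 20–29=4564, 30–39=5945, 40–49=1996, 50–59=14313, 60+=11361
Total after period 4: 6488 + 4828 + 4564 + 5945 + 1996 + 14313 + 11361 = 49495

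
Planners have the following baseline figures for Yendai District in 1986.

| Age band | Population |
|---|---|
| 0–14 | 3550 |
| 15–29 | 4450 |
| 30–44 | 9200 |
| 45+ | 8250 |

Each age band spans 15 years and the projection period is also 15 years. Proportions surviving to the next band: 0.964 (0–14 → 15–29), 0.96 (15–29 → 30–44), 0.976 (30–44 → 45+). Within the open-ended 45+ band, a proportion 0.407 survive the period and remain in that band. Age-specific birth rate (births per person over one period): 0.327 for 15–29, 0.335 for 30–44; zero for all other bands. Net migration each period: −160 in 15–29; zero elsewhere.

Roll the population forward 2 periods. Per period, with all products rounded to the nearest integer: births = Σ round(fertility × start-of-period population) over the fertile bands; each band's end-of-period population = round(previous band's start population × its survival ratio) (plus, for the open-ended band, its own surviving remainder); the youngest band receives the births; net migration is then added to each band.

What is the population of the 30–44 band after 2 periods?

[period 1]
Births: 4450 × 0.327 = 1455 ; 9200 × 0.335 = 3082 — total 4537
15–29: 3550 × 0.964 = 3422
30–44: 4450 × 0.96 = 4272
45+: 9200 × 0.976 + 8250 × 0.407 = 8979 + 3358 = 12337
Net migration: 15–29 − 160 → 3262
Population now: 0–14=4537, 15–29=3262, 30–44=4272, 45+=12337
[period 2]
Births: 3262 × 0.327 = 1067 ; 4272 × 0.335 = 1431 — total 2498
15–29: 4537 × 0.964 = 4374
30–44: 3262 × 0.96 = 3132
45+: 4272 × 0.976 + 12337 × 0.407 = 4169 + 5021 = 9190
Net migration: 15–29 − 160 → 4214
Population now: 0–14=2498, 15–29=4214, 30–44=3132, 45+=9190

3132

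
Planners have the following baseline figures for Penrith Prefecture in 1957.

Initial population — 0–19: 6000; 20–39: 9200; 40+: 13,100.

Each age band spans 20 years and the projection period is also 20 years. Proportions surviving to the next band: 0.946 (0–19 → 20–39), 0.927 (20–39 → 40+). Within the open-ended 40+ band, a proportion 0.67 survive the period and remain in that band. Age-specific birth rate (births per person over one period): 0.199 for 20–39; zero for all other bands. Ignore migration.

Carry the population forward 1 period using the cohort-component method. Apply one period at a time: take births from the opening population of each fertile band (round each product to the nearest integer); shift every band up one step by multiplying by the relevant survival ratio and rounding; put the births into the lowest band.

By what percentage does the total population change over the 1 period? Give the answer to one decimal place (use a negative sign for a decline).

[period 1]
Births: 9200 × 0.199 = 1831
20–39: 6000 × 0.946 = 5676
40+: 9200 × 0.927 + 13100 × 0.67 = 8528 + 8777 = 17305
Population now: 0–19=1831, 20–39=5676, 40+=17305
Total: 28300 → 24812; change = -3488; percentage change = -12.3%

-12.3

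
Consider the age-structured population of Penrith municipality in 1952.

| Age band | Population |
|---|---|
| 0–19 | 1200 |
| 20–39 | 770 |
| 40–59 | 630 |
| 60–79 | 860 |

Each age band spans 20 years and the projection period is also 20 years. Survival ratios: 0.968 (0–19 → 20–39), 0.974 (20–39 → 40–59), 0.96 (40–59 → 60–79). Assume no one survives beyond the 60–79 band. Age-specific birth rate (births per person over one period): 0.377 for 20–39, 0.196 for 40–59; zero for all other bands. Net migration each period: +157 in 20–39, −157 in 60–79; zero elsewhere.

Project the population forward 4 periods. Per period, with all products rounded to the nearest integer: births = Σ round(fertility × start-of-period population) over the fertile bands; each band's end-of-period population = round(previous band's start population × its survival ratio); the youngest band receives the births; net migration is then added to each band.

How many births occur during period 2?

644

Period 1.
Births: 770 * 0.377 = 290, 630 * 0.196 = 123 — total 413
20–39: 1200 * 0.968 = 1162
40–59: 770 * 0.974 = 750
60–79: 630 * 0.96 = 605
Net migration: 20–39 + 157 → 1319; 60–79 − 157 → 448
Population now: 0–19=413, 20–39=1319, 40–59=750, 60–79=448
Period 2.
Births: 1319 * 0.377 = 497, 750 * 0.196 = 147 — total 644
20–39: 413 * 0.968 = 400
40–59: 1319 * 0.974 = 1285
60–79: 750 * 0.96 = 720
Net migration: 20–39 + 157 → 557; 60–79 − 157 → 563
Population now: 0–19=644, 20–39=557, 40–59=1285, 60–79=563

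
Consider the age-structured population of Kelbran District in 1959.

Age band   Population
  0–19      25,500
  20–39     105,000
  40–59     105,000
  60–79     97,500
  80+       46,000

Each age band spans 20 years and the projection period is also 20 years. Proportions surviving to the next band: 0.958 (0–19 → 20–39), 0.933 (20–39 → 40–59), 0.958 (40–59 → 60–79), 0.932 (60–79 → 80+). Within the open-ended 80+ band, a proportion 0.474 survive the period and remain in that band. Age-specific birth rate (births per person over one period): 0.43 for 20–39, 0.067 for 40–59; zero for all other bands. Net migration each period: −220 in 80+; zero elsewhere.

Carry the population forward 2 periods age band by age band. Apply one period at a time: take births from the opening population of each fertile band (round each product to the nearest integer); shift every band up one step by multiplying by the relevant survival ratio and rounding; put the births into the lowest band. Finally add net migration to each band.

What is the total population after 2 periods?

330536

— Period 1 —
Births: 105000 × 0.43 = 45150 ; 105000 × 0.067 = 7035 → total 52185
20–39: 25500 × 0.958 = 24429
40–59: 105000 × 0.933 = 97965
60–79: 105000 × 0.958 = 100590
80+: 97500 × 0.932 + 46000 × 0.474 = 90870 + 21804 = 112674
Net migration: 80+ − 220 → 112454
End of period: [52185, 24429, 97965, 100590, 112454]
— Period 2 —
Births: 24429 × 0.43 = 10504 ; 97965 × 0.067 = 6564 → total 17068
20–39: 52185 × 0.958 = 49993
40–59: 24429 × 0.933 = 22792
60–79: 97965 × 0.958 = 93850
80+: 100590 × 0.932 + 112454 × 0.474 = 93750 + 53303 = 147053
Net migration: 80+ − 220 → 146833
End of period: [17068, 49993, 22792, 93850, 146833]
Total after period 2: 17068 + 49993 + 22792 + 93850 + 146833 = 330536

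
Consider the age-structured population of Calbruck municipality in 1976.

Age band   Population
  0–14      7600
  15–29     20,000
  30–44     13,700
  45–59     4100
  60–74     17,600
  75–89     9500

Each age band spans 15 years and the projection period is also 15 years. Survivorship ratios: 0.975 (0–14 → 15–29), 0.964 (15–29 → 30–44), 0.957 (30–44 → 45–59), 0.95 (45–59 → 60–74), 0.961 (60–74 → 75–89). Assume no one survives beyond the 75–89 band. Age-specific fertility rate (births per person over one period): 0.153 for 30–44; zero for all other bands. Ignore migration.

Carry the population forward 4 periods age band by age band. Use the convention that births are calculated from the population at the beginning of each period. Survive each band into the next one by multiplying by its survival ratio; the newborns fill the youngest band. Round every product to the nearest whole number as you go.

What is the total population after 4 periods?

29362

Call the bands 1 to 6, youngest first.
After projecting period 1:
Births: 13700 * 0.153 = 2096
Band 2: 7600 * 0.975 = 7410
Band 3: 20000 * 0.964 = 19280
Band 4: 13700 * 0.957 = 13111
Band 5: 4100 * 0.95 = 3895
Band 6: 17600 * 0.961 = 16914
→ [2096, 7410, 19280, 13111, 3895, 16914]
After projecting period 2:
Births: 19280 * 0.153 = 2950
Band 2: 2096 * 0.975 = 2044
Band 3: 7410 * 0.964 = 7143
Band 4: 19280 * 0.957 = 18451
Band 5: 13111 * 0.95 = 12455
Band 6: 3895 * 0.961 = 3743
→ [2950, 2044, 7143, 18451, 12455, 3743]
After projecting period 3:
Births: 7143 * 0.153 = 1093
Band 2: 2950 * 0.975 = 2876
Band 3: 2044 * 0.964 = 1970
Band 4: 7143 * 0.957 = 6836
Band 5: 18451 * 0.95 = 17528
Band 6: 12455 * 0.961 = 11969
→ [1093, 2876, 1970, 6836, 17528, 11969]
After projecting period 4:
Births: 1970 * 0.153 = 301
Band 2: 1093 * 0.975 = 1066
Band 3: 2876 * 0.964 = 2772
Band 4: 1970 * 0.957 = 1885
Band 5: 6836 * 0.95 = 6494
Band 6: 17528 * 0.961 = 16844
→ [301, 1066, 2772, 1885, 6494, 16844]
Total after period 4: 301 + 1066 + 2772 + 1885 + 6494 + 16844 = 29362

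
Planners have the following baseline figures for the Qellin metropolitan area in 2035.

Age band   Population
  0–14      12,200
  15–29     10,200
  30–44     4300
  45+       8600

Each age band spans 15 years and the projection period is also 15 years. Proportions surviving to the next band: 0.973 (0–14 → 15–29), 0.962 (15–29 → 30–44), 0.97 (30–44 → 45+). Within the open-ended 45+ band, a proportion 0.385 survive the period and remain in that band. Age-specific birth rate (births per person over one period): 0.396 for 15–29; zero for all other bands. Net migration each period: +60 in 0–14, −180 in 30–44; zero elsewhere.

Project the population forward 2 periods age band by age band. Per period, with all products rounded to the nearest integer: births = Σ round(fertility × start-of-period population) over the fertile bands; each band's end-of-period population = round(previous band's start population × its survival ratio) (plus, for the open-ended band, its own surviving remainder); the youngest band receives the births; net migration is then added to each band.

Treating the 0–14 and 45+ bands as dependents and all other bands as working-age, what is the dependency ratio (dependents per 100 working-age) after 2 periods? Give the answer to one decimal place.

— Period 1 —
Births: 10200 * 0.396 = 4039
15–29: 12200 * 0.973 = 11871
30–44: 10200 * 0.962 = 9812
45+: 4300 * 0.97 + 8600 * 0.385 = 4171 + 3311 = 7482
Net migration: 0–14 + 60 → 4099; 30–44 − 180 → 9632
Population now: 0–14=4099, 15–29=11871, 30–44=9632, 45+=7482
— Period 2 —
Births: 11871 * 0.396 = 4701
15–29: 4099 * 0.973 = 3988
30–44: 11871 * 0.962 = 11420
45+: 9632 * 0.97 + 7482 * 0.385 = 9343 + 2881 = 12224
Net migration: 0–14 + 60 → 4761; 30–44 − 180 → 11240
Population now: 0–14=4761, 15–29=3988, 30–44=11240, 45+=12224
Dependents (band 0–14 + band 45+) = 4761 + 12224 = 16985; working-age = 15228; ratio = 16985/15228 × 100 = 111.5

111.5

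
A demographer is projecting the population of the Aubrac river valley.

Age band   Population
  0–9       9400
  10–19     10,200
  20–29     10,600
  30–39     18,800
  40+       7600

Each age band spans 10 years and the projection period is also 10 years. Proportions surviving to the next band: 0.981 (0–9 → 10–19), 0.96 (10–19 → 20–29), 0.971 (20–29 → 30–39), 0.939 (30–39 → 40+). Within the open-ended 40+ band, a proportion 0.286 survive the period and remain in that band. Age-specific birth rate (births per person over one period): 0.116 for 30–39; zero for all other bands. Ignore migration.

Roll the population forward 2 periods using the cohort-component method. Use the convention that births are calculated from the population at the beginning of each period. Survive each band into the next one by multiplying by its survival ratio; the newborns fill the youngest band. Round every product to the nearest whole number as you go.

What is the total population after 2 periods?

37030

Period 1:
Births: 18800 × 0.116 = 2181
10–19: 9400 × 0.981 = 9221
20–29: 10200 × 0.96 = 9792
30–39: 10600 × 0.971 = 10293
40+: 18800 × 0.939 + 7600 × 0.286 = 17653 + 2174 = 19827
Giving 2181 / 9221 / 9792 / 10293 / 19827.
Period 2:
Births: 10293 × 0.116 = 1194
10–19: 2181 × 0.981 = 2140
20–29: 9221 × 0.96 = 8852
30–39: 9792 × 0.971 = 9508
40+: 10293 × 0.939 + 19827 × 0.286 = 9665 + 5671 = 15336
Giving 1194 / 2140 / 8852 / 9508 / 15336.
Total after period 2: 1194 + 2140 + 8852 + 9508 + 15336 = 37030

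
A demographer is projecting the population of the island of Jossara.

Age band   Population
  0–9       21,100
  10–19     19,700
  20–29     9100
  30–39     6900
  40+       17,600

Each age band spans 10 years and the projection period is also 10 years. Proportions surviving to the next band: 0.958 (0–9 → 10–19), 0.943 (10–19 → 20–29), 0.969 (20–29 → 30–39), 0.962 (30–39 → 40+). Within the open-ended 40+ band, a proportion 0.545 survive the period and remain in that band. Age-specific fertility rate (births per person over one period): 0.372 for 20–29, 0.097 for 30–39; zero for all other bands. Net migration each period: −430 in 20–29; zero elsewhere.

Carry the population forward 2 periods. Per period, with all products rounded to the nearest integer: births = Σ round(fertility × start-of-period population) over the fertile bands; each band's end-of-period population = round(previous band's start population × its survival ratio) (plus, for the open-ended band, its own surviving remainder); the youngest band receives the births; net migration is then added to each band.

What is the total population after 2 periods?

65034

After projecting period 1:
Births: 9100 × 0.372 = 3385  |  6900 × 0.097 = 669 → 4054
10–19: 21100 × 0.958 = 20214
20–29: 19700 × 0.943 = 18577
30–39: 9100 × 0.969 = 8818
40+: 6900 × 0.962 + 17600 × 0.545 = 6638 + 9592 = 16230
Net migration: 20–29 − 430 → 18147
End of period: [4054, 20214, 18147, 8818, 16230]
After projecting period 2:
Births: 18147 × 0.372 = 6751  |  8818 × 0.097 = 855 → 7606
10–19: 4054 × 0.958 = 3884
20–29: 20214 × 0.943 = 19062
30–39: 18147 × 0.969 = 17584
40+: 8818 × 0.962 + 16230 × 0.545 = 8483 + 8845 = 17328
Net migration: 20–29 − 430 → 18632
End of period: [7606, 3884, 18632, 17584, 17328]
Total after period 2: 7606 + 3884 + 18632 + 17584 + 17328 = 65034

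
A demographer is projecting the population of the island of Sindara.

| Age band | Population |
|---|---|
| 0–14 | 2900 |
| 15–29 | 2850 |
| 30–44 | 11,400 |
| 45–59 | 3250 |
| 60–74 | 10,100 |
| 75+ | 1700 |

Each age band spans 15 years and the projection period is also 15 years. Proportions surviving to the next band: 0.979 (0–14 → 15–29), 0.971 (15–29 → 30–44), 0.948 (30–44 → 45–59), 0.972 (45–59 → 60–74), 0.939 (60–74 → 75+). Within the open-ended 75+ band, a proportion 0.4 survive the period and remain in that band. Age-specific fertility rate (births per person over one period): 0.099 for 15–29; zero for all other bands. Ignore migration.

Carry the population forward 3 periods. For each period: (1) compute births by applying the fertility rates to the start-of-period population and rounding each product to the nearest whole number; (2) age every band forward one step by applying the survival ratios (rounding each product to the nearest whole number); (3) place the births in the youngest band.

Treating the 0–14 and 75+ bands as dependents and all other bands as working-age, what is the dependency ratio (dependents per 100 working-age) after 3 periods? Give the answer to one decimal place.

222.6

Call the bands 1 to 6, youngest first.
Period 1:
Births: 2850 × 0.099 = 282
Band 2: 2900 × 0.979 = 2839
Band 3: 2850 × 0.971 = 2767
Band 4: 11400 × 0.948 = 10807
Band 5: 3250 × 0.972 = 3159
Band 6: 10100 × 0.939 + 1700 × 0.4 = 9484 + 680 = 10164
End of period: [282, 2839, 2767, 10807, 3159, 10164]
Period 2:
Births: 2839 × 0.099 = 281
Band 2: 282 × 0.979 = 276
Band 3: 2839 × 0.971 = 2757
Band 4: 2767 × 0.948 = 2623
Band 5: 10807 × 0.972 = 10504
Band 6: 3159 × 0.939 + 10164 × 0.4 = 2966 + 4066 = 7032
End of period: [281, 276, 2757, 2623, 10504, 7032]
Period 3:
Births: 276 × 0.099 = 27
Band 2: 281 × 0.979 = 275
Band 3: 276 × 0.971 = 268
Band 4: 2757 × 0.948 = 2614
Band 5: 2623 × 0.972 = 2550
Band 6: 10504 × 0.939 + 7032 × 0.4 = 9863 + 2813 = 12676
End of period: [27, 275, 268, 2614, 2550, 12676]
Dependents (band 0–14 + band 75+) = 27 + 12676 = 12703; working-age = 5707; ratio = 12703/5707 × 100 = 222.6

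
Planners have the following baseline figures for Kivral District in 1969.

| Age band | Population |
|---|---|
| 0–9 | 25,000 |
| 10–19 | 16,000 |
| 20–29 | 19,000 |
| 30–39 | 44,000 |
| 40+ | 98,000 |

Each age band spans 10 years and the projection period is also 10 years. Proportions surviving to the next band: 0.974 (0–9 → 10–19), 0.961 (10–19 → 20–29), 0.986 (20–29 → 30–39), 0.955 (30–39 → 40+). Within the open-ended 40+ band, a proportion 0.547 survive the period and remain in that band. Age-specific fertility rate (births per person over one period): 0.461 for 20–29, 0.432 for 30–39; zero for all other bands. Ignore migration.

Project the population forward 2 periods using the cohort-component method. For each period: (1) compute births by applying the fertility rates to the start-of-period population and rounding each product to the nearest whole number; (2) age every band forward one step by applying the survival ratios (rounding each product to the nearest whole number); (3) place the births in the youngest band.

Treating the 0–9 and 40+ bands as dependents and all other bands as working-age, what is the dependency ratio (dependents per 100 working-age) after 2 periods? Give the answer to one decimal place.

Call the bands 1 to 5, youngest first.
Period 1:
Births: 19000 × 0.461 = 8759 ; 44000 × 0.432 = 19008 → 27767
Band 2: 25000 × 0.974 = 24350
Band 3: 16000 × 0.961 = 15376
Band 4: 19000 × 0.986 = 18734
Band 5: 44000 × 0.955 + 98000 × 0.547 = 42020 + 53606 = 95626
End of period: [27767, 24350, 15376, 18734, 95626]
Period 2:
Births: 15376 × 0.461 = 7088 ; 18734 × 0.432 = 8093 → 15181
Band 2: 27767 × 0.974 = 27045
Band 3: 24350 × 0.961 = 23400
Band 4: 15376 × 0.986 = 15161
Band 5: 18734 × 0.955 + 95626 × 0.547 = 17891 + 52307 = 70198
End of period: [15181, 27045, 23400, 15161, 70198]
Dependents (band 0–9 + band 40+) = 15181 + 70198 = 85379; working-age = 65606; ratio = 85379/65606 × 100 = 130.1

130.1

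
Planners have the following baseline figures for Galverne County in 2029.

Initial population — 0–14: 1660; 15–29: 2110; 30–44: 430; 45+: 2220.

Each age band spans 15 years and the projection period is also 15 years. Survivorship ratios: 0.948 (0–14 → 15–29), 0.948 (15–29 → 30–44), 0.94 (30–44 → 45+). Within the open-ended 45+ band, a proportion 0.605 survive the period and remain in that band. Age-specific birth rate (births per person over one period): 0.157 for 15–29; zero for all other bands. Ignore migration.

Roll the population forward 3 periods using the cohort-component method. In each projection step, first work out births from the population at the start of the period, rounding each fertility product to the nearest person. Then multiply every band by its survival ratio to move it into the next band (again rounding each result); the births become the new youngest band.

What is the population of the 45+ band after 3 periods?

— Period 1 —
Births: 2110 × 0.157 = 331
15–29: 1660 × 0.948 = 1574
30–44: 2110 × 0.948 = 2000
45+: 430 × 0.94 + 2220 × 0.605 = 404 + 1343 = 1747
Giving 331 / 1574 / 2000 / 1747.
— Period 2 —
Births: 1574 × 0.157 = 247
15–29: 331 × 0.948 = 314
30–44: 1574 × 0.948 = 1492
45+: 2000 × 0.94 + 1747 × 0.605 = 1880 + 1057 = 2937
Giving 247 / 314 / 1492 / 2937.
— Period 3 —
Births: 314 × 0.157 = 49
15–29: 247 × 0.948 = 234
30–44: 314 × 0.948 = 298
45+: 1492 × 0.94 + 2937 × 0.605 = 1402 + 1777 = 3179
Giving 49 / 234 / 298 / 3179.

3179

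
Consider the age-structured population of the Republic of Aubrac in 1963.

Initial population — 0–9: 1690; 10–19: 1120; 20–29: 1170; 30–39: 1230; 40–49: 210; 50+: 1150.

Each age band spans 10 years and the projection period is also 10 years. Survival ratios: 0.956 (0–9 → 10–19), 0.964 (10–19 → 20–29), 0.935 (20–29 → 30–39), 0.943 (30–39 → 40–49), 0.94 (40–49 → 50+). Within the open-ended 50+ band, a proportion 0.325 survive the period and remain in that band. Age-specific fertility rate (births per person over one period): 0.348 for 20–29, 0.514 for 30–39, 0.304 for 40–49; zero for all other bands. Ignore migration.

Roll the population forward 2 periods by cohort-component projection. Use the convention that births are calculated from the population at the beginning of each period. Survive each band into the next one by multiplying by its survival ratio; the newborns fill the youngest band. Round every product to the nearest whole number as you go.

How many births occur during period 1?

1103

Numbering the bands 1..6 from youngest to oldest:
[period 1]
Births: 1170 * 0.348 = 407 ; 1230 * 0.514 = 632 ; 210 * 0.304 = 64 → 1103
Band 2: 1690 * 0.956 = 1616
Band 3: 1120 * 0.964 = 1080
Band 4: 1170 * 0.935 = 1094
Band 5: 1230 * 0.943 = 1160
Band 6: 210 * 0.94 + 1150 * 0.325 = 197 + 374 = 571
Population now: 0–9=1103, 10–19=1616, 20–29=1080, 30–39=1094, 40–49=1160, 50+=571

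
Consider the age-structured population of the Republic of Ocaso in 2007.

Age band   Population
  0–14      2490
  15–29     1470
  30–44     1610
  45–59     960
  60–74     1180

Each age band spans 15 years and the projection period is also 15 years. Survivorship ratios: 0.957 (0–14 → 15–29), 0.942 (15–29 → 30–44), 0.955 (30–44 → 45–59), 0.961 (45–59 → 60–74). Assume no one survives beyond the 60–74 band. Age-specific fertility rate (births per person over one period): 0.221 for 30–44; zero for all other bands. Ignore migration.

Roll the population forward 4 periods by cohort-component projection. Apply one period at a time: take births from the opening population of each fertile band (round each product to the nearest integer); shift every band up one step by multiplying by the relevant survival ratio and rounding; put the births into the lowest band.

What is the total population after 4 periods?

3189

Period 1:
Births: 1610 × 0.221 = 356
15–29: 2490 × 0.957 = 2383
30–44: 1470 × 0.942 = 1385
45–59: 1610 × 0.955 = 1538
60–74: 960 × 0.961 = 923
→ [356, 2383, 1385, 1538, 923]
Period 2:
Births: 1385 × 0.221 = 306
15–29: 356 × 0.957 = 341
30–44: 2383 × 0.942 = 2245
45–59: 1385 × 0.955 = 1323
60–74: 1538 × 0.961 = 1478
→ [306, 341, 2245, 1323, 1478]
Period 3:
Births: 2245 × 0.221 = 496
15–29: 306 × 0.957 = 293
30–44: 341 × 0.942 = 321
45–59: 2245 × 0.955 = 2144
60–74: 1323 × 0.961 = 1271
→ [496, 293, 321, 2144, 1271]
Period 4:
Births: 321 × 0.221 = 71
15–29: 496 × 0.957 = 475
30–44: 293 × 0.942 = 276
45–59: 321 × 0.955 = 307
60–74: 2144 × 0.961 = 2060
→ [71, 475, 276, 307, 2060]
Total after period 4: 71 + 475 + 276 + 307 + 2060 = 3189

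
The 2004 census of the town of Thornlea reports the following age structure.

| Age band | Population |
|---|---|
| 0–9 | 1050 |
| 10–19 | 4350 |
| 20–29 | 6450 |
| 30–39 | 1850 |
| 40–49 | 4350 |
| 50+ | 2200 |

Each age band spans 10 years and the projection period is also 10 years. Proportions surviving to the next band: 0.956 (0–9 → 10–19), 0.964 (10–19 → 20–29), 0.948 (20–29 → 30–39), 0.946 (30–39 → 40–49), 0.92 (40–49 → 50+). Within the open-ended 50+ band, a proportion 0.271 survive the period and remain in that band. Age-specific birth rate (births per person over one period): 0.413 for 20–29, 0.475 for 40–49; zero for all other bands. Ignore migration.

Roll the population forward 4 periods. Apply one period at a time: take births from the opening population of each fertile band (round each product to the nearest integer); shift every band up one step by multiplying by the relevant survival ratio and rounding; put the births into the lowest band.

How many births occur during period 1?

Call the bands 1 to 6, youngest first.
Period 1.
Births: 6450 × 0.413 = 2664 ; 4350 × 0.475 = 2066 — total 4730
Band 2: 1050 × 0.956 = 1004
Band 3: 4350 × 0.964 = 4193
Band 4: 6450 × 0.948 = 6115
Band 5: 1850 × 0.946 = 1750
Band 6: 4350 × 0.92 + 2200 × 0.271 = 4002 + 596 = 4598
Population now: 0–9=4730, 10–19=1004, 20–29=4193, 30–39=6115, 40–49=1750, 50+=4598

4730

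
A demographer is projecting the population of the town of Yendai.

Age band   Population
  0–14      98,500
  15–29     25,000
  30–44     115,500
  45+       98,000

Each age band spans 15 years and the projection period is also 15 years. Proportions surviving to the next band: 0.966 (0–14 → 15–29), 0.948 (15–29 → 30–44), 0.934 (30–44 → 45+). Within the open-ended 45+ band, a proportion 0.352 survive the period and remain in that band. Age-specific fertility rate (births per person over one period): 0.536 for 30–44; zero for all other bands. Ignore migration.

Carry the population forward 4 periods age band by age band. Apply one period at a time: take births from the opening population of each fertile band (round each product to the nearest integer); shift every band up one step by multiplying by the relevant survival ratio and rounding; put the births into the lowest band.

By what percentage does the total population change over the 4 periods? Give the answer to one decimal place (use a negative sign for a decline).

-46.5

Numbering the groups 1..4 from youngest to oldest:
[period 1]
Births: 115500 × 0.536 = 61908
Group 2: 98500 × 0.966 = 95151
Group 3: 25000 × 0.948 = 23700
Group 4: 115500 × 0.934 + 98000 × 0.352 = 107877 + 34496 = 142373
→ [61908, 95151, 23700, 142373]
[period 2]
Births: 23700 × 0.536 = 12703
Group 2: 61908 × 0.966 = 59803
Group 3: 95151 × 0.948 = 90203
Group 4: 23700 × 0.934 + 142373 × 0.352 = 22136 + 50115 = 72251
→ [12703, 59803, 90203, 72251]
[period 3]
Births: 90203 × 0.536 = 48349
Group 2: 12703 × 0.966 = 12271
Group 3: 59803 × 0.948 = 56693
Group 4: 90203 × 0.934 + 72251 × 0.352 = 84250 + 25432 = 109682
→ [48349, 12271, 56693, 109682]
[period 4]
Births: 56693 × 0.536 = 30387
Group 2: 48349 × 0.966 = 46705
Group 3: 12271 × 0.948 = 11633
Group 4: 56693 × 0.934 + 109682 × 0.352 = 52951 + 38608 = 91559
→ [30387, 46705, 11633, 91559]
Total: 337000 → 180284; change = -156716; percentage change = -46.5%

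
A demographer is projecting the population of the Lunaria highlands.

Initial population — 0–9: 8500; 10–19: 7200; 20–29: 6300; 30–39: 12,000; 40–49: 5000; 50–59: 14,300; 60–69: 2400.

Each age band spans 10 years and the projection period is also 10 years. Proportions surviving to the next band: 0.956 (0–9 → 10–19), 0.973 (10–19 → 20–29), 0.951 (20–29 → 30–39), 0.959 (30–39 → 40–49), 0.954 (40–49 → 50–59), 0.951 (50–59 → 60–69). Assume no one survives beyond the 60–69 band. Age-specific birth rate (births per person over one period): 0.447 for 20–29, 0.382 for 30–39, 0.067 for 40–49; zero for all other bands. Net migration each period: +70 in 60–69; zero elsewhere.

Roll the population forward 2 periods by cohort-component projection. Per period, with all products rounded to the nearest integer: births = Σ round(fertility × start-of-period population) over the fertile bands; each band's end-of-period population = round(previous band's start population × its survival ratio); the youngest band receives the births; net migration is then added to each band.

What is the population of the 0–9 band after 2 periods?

Call the bands 1 to 7, youngest first.
— Period 1 —
Births: 6300 × 0.447 = 2816, 12000 × 0.382 = 4584, 5000 × 0.067 = 335 → total 7735
Band 2: 8500 × 0.956 = 8126
Band 3: 7200 × 0.973 = 7006
Band 4: 6300 × 0.951 = 5991
Band 5: 12000 × 0.959 = 11508
Band 6: 5000 × 0.954 = 4770
Band 7: 14300 × 0.951 = 13599
Net migration: Band 7 + 70 → 13669
Population now: 0–9=7735, 10–19=8126, 20–29=7006, 30–39=5991, 40–49=11508, 50–59=4770, 60–69=13669
— Period 2 —
Births: 7006 × 0.447 = 3132, 5991 × 0.382 = 2289, 11508 × 0.067 = 771 → total 6192
Band 2: 7735 × 0.956 = 7395
Band 3: 8126 × 0.973 = 7907
Band 4: 7006 × 0.951 = 6663
Band 5: 5991 × 0.959 = 5745
Band 6: 11508 × 0.954 = 10979
Band 7: 4770 × 0.951 = 4536
Net migration: Band 7 + 70 → 4606
Population now: 0–9=6192, 10–19=7395, 20–29=7907, 30–39=6663, 40–49=5745, 50–59=10979, 60–69=4606

6192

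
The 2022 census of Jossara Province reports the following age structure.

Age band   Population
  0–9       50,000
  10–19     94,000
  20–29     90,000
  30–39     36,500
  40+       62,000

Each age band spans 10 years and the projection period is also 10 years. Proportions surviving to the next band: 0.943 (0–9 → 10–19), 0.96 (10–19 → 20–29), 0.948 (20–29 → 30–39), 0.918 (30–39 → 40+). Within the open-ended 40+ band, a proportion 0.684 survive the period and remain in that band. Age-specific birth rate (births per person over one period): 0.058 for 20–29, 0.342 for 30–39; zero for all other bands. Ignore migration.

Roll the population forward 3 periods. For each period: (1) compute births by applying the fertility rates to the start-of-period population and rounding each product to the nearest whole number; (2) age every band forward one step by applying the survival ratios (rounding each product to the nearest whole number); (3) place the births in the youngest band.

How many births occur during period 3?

Period 1.
Births: 90000 * 0.058 = 5220  |  36500 * 0.342 = 12483 → 17703
10–19: 50000 * 0.943 = 47150
20–29: 94000 * 0.96 = 90240
30–39: 90000 * 0.948 = 85320
40+: 36500 * 0.918 + 62000 * 0.684 = 33507 + 42408 = 75915
End of period: [17703, 47150, 90240, 85320, 75915]
Period 2.
Births: 90240 * 0.058 = 5234  |  85320 * 0.342 = 29179 → 34413
10–19: 17703 * 0.943 = 16694
20–29: 47150 * 0.96 = 45264
30–39: 90240 * 0.948 = 85548
40+: 85320 * 0.918 + 75915 * 0.684 = 78324 + 51926 = 130250
End of period: [34413, 16694, 45264, 85548, 130250]
Period 3.
Births: 45264 * 0.058 = 2625  |  85548 * 0.342 = 29257 → 31882
10–19: 34413 * 0.943 = 32451
20–29: 16694 * 0.96 = 16026
30–39: 45264 * 0.948 = 42910
40+: 85548 * 0.918 + 130250 * 0.684 = 78533 + 89091 = 167624
End of period: [31882, 32451, 16026, 42910, 167624]

31882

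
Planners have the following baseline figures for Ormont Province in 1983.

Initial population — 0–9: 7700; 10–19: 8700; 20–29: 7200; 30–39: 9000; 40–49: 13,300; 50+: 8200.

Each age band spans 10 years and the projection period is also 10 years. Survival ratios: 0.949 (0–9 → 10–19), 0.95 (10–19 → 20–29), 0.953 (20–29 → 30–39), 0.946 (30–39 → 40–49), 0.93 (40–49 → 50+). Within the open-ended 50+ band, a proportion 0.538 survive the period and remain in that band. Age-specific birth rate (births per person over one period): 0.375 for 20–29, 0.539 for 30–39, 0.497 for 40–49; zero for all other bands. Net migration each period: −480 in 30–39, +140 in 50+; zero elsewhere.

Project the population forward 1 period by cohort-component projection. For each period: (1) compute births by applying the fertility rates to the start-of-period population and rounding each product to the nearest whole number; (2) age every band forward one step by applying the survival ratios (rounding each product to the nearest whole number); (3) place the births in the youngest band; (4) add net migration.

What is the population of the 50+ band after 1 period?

16921

After projecting period 1:
Births: 7200 × 0.375 = 2700 ; 9000 × 0.539 = 4851 ; 13300 × 0.497 = 6610 ⇒ total 14161
10–19: 7700 × 0.949 = 7307
20–29: 8700 × 0.95 = 8265
30–39: 7200 × 0.953 = 6862
40–49: 9000 × 0.946 = 8514
50+: 13300 × 0.93 + 8200 × 0.538 = 12369 + 4412 = 16781
Net migration: 30–39 − 480 → 6382; 50+ + 140 → 16921
End of period: [14161, 7307, 8265, 6382, 8514, 16921]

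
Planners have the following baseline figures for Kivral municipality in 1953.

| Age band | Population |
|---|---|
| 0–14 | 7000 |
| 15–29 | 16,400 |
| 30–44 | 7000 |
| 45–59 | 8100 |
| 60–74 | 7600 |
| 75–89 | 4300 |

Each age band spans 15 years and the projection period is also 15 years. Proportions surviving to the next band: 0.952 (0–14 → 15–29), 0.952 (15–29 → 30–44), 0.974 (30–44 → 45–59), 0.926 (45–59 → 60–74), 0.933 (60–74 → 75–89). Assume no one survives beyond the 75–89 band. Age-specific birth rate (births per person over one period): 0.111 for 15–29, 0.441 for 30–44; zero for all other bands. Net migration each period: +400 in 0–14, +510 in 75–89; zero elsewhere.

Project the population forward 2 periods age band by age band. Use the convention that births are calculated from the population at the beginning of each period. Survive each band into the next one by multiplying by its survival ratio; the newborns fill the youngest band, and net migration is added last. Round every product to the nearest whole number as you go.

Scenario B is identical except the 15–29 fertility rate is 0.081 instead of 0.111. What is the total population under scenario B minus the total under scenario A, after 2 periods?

-668

— Period 1 —
Births: 16400 × 0.111 = 1820 ; 7000 × 0.441 = 3087 ⇒ total 4907
15–29: 7000 × 0.952 = 6664
30–44: 16400 × 0.952 = 15613
45–59: 7000 × 0.974 = 6818
60–74: 8100 × 0.926 = 7501
75–89: 7600 × 0.933 = 7091
Net migration: 0–14 + 400 → 5307; 75–89 + 510 → 7601
→ [5307, 6664, 15613, 6818, 7501, 7601]
— Period 2 —
Births: 6664 × 0.111 = 740 ; 15613 × 0.441 = 6885 ⇒ total 7625
15–29: 5307 × 0.952 = 5052
30–44: 6664 × 0.952 = 6344
45–59: 15613 × 0.974 = 15207
60–74: 6818 × 0.926 = 6313
75–89: 7501 × 0.933 = 6998
Net migration: 0–14 + 400 → 8025; 75–89 + 510 → 7508
→ [8025, 5052, 6344, 15207, 6313, 7508]
Scenario A total after 2 periods: 48449
Scenario B projection —
— Period 1 —
Births: 16400 × 0.081 = 1328 ; 7000 × 0.441 = 3087 ⇒ total 4415
15–29: 7000 × 0.952 = 6664
30–44: 16400 × 0.952 = 15613
45–59: 7000 × 0.974 = 6818
60–74: 8100 × 0.926 = 7501
75–89: 7600 × 0.933 = 7091
Net migration: 0–14 + 400 → 4815; 75–89 + 510 → 7601
→ [4815, 6664, 15613, 6818, 7501, 7601]
— Period 2 —
Births: 6664 × 0.081 = 540 ; 15613 × 0.441 = 6885 ⇒ total 7425
15–29: 4815 × 0.952 = 4584
30–44: 6664 × 0.952 = 6344
45–59: 15613 × 0.974 = 15207
60–74: 6818 × 0.926 = 6313
75–89: 7501 × 0.933 = 6998
Net migration: 0–14 + 400 → 7825; 75–89 + 510 → 7508
→ [7825, 4584, 6344, 15207, 6313, 7508]
Scenario B total after 2 periods: 47781
Difference B − A = 47781 − 48449 = -668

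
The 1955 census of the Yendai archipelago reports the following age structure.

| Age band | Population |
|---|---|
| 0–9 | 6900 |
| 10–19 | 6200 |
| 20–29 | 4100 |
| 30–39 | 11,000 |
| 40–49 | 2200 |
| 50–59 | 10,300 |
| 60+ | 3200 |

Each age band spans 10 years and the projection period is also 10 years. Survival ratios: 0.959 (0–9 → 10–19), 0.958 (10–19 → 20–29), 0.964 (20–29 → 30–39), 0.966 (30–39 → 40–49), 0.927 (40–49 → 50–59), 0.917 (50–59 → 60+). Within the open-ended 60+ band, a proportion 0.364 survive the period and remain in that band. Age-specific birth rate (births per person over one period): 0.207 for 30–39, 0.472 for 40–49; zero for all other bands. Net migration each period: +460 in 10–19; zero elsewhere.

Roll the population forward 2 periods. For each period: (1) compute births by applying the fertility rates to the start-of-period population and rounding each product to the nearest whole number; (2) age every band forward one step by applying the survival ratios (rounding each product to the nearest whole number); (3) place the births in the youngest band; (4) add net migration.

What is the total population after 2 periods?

Numbering the bands 1..7 from youngest to oldest:
— Period 1 —
Births: 11000 × 0.207 = 2277  |  2200 × 0.472 = 1038 → total 3315
Band 2: 6900 × 0.959 = 6617
Band 3: 6200 × 0.958 = 5940
Band 4: 4100 × 0.964 = 3952
Band 5: 11000 × 0.966 = 10626
Band 6: 2200 × 0.927 = 2039
Band 7: 10300 × 0.917 + 3200 × 0.364 = 9445 + 1165 = 10610
Net migration: Band 2 + 460 → 7077
→ [3315, 7077, 5940, 3952, 10626, 2039, 10610]
— Period 2 —
Births: 3952 × 0.207 = 818  |  10626 × 0.472 = 5015 → total 5833
Band 2: 3315 × 0.959 = 3179
Band 3: 7077 × 0.958 = 6780
Band 4: 5940 × 0.964 = 5726
Band 5: 3952 × 0.966 = 3818
Band 6: 10626 × 0.927 = 9850
Band 7: 2039 × 0.917 + 10610 × 0.364 = 1870 + 3862 = 5732
Net migration: Band 2 + 460 → 3639
→ [5833, 3639, 6780, 5726, 3818, 9850, 5732]
Total after period 2: 5833 + 3639 + 6780 + 5726 + 3818 + 9850 + 5732 = 41378

41378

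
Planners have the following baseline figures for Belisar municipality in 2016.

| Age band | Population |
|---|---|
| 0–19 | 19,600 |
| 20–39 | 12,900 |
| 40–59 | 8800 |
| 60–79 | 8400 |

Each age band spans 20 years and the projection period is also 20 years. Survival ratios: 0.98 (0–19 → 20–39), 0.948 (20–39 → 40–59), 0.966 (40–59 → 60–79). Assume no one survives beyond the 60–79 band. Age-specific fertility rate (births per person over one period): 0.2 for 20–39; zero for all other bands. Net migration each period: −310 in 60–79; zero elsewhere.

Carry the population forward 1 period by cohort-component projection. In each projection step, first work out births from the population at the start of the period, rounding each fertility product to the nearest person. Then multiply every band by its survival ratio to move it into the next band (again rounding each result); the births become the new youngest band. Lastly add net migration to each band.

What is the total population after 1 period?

42208

[period 1]
Births: 12900 × 0.2 = 2580
20–39: 19600 × 0.98 = 19208
40–59: 12900 × 0.948 = 12229
60–79: 8800 × 0.966 = 8501
Net migration: 60–79 − 310 → 8191
→ [2580, 19208, 12229, 8191]
Total after period 1: 2580 + 19208 + 12229 + 8191 = 42208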